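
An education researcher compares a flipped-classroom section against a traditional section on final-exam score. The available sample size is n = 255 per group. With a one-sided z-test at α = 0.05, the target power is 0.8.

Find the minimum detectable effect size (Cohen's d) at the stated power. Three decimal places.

d ≈ 0.220

Required noncentrality: δ = z_{0.05} + z_{0.20} = 1.645 + 0.842 = 2.486.
δ = d·√(n/2) ⇒ d = δ/√(n/2) = 2.486/√(255/2) = 0.2202.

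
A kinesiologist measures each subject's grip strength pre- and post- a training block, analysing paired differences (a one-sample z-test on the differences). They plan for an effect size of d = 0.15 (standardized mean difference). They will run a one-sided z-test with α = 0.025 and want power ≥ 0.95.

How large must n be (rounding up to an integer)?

Set Φ(δ − 1.960) = 0.95; then δ − 1.960 = Φ⁻¹(0.95) = 1.645, giving δ = 3.605.
δ = d·√n ⇒ n = (δ/d)² = (3.605 / 0.15)² = 577.54.
Round up to the next whole unit.

n = 578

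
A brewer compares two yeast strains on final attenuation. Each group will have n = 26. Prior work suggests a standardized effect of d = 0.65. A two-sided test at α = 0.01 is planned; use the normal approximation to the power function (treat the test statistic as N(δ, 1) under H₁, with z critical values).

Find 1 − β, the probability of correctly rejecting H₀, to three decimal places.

Power ≈ 0.408

Noncentrality parameter: δ = d·√(n/2) = 0.65 × √(26/2) = 2.3436
Two-sided α = 0.01 → critical value z_{0.005} = 2.576.
Power = Φ(δ − 2.576) + Φ(−δ − 2.576) = Φ(-0.232) + Φ(-4.919) = 0.4082 + 0.0000 = 0.4082.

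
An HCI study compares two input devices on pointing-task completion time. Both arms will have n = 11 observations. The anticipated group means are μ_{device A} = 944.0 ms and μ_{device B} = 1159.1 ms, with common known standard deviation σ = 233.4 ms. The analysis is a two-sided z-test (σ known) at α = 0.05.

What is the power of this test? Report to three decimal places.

Power ≈ 0.580

Standardized effect: d = |μ_{device A} − μ_{device B}| / σ = |944.0 − 1159.1| / 233.4 = 0.9216
Noncentrality parameter: δ = d·√(n/2) = 0.9216 × √(11/2) = 2.1613
Two-sided α = 0.05 → critical value z_{0.025} = 1.960.
Power = Φ(δ − 1.960) + Φ(−δ − 1.960) = Φ(0.201) + Φ(-4.121) = 0.5798 + 0.0000 = 0.5798.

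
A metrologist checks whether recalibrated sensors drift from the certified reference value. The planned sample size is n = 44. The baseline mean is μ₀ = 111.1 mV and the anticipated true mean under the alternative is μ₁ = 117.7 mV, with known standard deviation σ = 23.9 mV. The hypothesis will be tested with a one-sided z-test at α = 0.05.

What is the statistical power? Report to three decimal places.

Power ≈ 0.574

Standardized effect: d = |μ₁ − μ₀| / σ = |117.7 − 111.1| / 23.9 = 0.2762
Noncentrality parameter: δ = d·√n = 0.2762 × √44 = 1.8318
One-sided α = 0.05 → critical value z_{0.05} = 1.645.
Power = P(Z > 1.645 − δ) = Φ(0.187) = 0.5741.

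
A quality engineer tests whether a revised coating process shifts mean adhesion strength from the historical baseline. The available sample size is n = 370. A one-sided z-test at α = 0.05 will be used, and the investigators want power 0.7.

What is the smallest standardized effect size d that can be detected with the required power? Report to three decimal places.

d ≈ 0.113

Required noncentrality: δ = z_{0.05} + z_{0.30} = 1.645 + 0.524 = 2.169.
δ = d·√n ⇒ d = δ/√n = 2.169/√370 = 0.1128.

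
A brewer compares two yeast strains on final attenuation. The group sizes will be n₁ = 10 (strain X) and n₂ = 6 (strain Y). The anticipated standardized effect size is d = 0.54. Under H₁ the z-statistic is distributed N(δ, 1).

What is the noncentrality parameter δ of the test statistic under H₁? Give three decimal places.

δ ≈ 1.046

The noncentrality parameter scales effect size by the design's sample-size factor: δ = d / √(1/n₁ + 1/n₂) = 0.54 / √(1/10 + 1/6) = 1.0457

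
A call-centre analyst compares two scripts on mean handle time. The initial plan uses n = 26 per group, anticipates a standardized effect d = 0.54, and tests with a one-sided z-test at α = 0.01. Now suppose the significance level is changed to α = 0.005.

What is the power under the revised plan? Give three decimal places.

δ = d·√(n/2) = 0.54 × √(26/2) = 1.9470 (unchanged). New critical value: z_{0.005} = 2.576.
Revised power = Φ(δ − 2.576) = Φ(-0.629) = 0.2647.

Power ≈ 0.265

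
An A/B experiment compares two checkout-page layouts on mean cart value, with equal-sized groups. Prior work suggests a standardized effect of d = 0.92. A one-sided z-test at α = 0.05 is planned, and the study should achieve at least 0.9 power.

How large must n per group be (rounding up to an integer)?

n = 21 per group

For power 0.9 need Φ(δ − z_{0.05}) = 0.9, so δ = z_{0.05} + z_{0.10} = 1.645 + 1.282 = 2.926.
δ = d·√(n/2) ⇒ n = 2(δ/d)² = 2 × (2.926 / 0.92)² = 20.24.
Rounding up, n = 21 per group.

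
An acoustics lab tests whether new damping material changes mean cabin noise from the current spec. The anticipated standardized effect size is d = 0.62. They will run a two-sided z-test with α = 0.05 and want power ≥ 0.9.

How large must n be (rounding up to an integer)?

For power 0.9 need Φ(δ − z_{0.025}) = 0.9, so δ = z_{0.025} + z_{0.10} = 1.960 + 1.282 = 3.242.
(Ignoring the negligible lower-tail rejection probability gives the usual closed-form inversion.)
δ = d·√n ⇒ n = (δ/d)² = (3.242 / 0.62)² = 27.33.
Rounding up, n = 28.

n = 28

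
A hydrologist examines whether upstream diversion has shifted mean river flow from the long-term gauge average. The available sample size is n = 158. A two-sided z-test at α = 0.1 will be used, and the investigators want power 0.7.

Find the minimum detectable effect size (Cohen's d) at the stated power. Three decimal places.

d ≈ 0.173

Required noncentrality: δ = z_{0.05} + z_{0.30} = 1.645 + 0.524 = 2.169.
(Lower-tail contribution to power is negligible for δ > 0.)
δ = d·√n ⇒ d = δ/√n = 2.169/√158 = 0.1726.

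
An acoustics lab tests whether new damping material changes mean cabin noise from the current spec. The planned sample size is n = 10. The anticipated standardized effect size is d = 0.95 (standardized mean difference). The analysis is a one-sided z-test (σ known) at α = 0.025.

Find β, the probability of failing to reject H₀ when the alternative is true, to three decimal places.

β ≈ 0.148

Noncentrality parameter: δ = d·√n = 0.95 × √10 = 3.0042
One-sided α = 0.025 → critical value z_{0.025} = 1.960.
Power = P(Z > 1.960 − δ) = Φ(1.044) = 0.8518.
Type II error: β = 1 − power = 1 − 0.8518 = 0.1482.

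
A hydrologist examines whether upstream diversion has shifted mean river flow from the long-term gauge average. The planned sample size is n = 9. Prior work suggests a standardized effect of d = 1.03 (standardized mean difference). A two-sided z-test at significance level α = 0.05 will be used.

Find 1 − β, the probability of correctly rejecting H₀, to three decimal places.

Power ≈ 0.871

Noncentrality parameter: δ = d·√n = 1.03 × √9 = 3.0900
Two-sided α = 0.05 → critical value z_{0.025} = 1.960.
Power = Φ(δ − 1.960) + Φ(−δ − 1.960) = Φ(1.130) + Φ(-5.050) = 0.8708 + 0.0000 = 0.8708.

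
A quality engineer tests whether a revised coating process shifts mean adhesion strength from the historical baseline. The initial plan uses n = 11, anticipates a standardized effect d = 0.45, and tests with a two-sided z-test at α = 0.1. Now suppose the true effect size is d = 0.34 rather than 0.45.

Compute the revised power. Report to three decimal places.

With d = 0.34: δ = d·√n = 0.34 × √11 = 1.1277. Critical value z_{0.05} = 1.645.
Revised power = Φ(δ − 1.645) + Φ(−δ − 1.645) = Φ(-0.517) + Φ(-2.773) = 0.3025 + 0.0028 = 0.3053.

Power ≈ 0.305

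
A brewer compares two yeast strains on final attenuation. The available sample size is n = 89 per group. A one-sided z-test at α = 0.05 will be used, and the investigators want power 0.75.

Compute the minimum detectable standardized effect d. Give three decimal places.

d ≈ 0.348

Need Φ(δ − 1.645) = 0.75, so δ = 1.645 + 0.674 = 2.319.
δ = d·√(n/2) ⇒ d = δ/√(n/2) = 2.319/√(89/2) = 0.3477.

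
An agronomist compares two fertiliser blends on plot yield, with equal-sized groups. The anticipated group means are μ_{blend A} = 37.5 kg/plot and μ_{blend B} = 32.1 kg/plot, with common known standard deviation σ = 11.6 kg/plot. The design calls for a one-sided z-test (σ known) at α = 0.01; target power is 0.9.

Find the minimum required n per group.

n = 121 per group

Standardized effect: d = |μ_{blend A} − μ_{blend B}| / σ = |37.5 − 32.1| / 11.6 = 0.4655
Set Φ(δ − 2.326) = 0.9; then δ − 2.326 = Φ⁻¹(0.9) = 1.282, giving δ = 3.608.
δ = d·√(n/2) ⇒ n = 2(δ/d)² = 2 × (3.608 / 0.4655)² = 120.13.
Round up to the next whole unit.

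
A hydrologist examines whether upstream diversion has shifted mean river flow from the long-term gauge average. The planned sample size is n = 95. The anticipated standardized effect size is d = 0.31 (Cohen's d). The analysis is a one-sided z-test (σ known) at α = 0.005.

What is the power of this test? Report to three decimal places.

Power ≈ 0.672

Noncentrality parameter: δ = d·√n = 0.31 × √95 = 3.0215
Critical value for a one-sided test at α = 0.005: z_α = 2.576.
Power = Φ(δ − 2.576) = Φ(0.446) = 0.6721.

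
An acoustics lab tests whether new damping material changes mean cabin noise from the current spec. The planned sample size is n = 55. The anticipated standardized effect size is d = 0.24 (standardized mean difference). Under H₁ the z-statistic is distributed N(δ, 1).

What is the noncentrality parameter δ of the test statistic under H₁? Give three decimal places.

δ ≈ 1.780

δ = d·√n = 0.24 × √55 = 1.7799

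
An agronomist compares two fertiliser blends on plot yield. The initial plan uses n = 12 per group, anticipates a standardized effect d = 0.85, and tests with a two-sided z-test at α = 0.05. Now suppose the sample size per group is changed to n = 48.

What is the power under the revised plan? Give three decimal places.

Power ≈ 0.986

With n = 48 per group: δ = d·√(n/2) = 0.85 × √(48/2) = 4.1641. Critical value z_{0.025} = 1.960.
Revised power = Φ(δ − 1.960) + Φ(−δ − 1.960) = Φ(2.204) + Φ(-6.124) = 0.9862 + 0.0000 = 0.9862.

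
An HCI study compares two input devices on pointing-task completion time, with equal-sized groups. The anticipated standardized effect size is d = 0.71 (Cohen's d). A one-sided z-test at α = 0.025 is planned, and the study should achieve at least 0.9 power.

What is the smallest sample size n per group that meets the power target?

n = 42 per group

Set Φ(δ − 1.960) = 0.9; then δ − 1.960 = Φ⁻¹(0.9) = 1.282, giving δ = 3.242.
δ = d·√(n/2) ⇒ n = 2(δ/d)² = 2 × (3.242 / 0.71)² = 41.69.
Round up to the next whole unit.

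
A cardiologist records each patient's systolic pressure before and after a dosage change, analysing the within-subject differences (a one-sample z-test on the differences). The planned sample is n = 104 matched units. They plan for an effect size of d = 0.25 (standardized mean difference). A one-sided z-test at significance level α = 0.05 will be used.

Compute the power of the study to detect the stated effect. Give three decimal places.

Noncentrality parameter: δ = d·√n = 0.25 × √104 = 2.5495
One-sided α = 0.05 → critical value z_{0.05} = 1.645.
Power = Φ(δ − 1.645) = Φ(0.905) = 0.8172.

Power ≈ 0.817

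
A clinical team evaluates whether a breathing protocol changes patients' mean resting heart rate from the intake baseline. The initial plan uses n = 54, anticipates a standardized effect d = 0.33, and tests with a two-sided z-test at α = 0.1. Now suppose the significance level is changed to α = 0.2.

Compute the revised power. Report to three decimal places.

Power ≈ 0.874

δ = d·√n = 0.33 × √54 = 2.4250 (unchanged). New critical value: z_{0.1} = 1.282.
Revised power = Φ(δ − 1.282) + Φ(−δ − 1.282) = Φ(1.143) + Φ(-3.707) = 0.8736 + 0.0001 = 0.8737.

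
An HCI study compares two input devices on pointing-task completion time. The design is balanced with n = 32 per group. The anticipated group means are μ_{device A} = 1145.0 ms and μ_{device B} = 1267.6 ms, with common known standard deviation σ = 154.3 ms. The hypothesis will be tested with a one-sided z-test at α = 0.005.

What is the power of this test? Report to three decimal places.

Standardized effect: d = |μ_{device A} − μ_{device B}| / σ = |1145.0 − 1267.6| / 154.3 = 0.7946
Noncentrality parameter: δ = d·√(n/2) = 0.7946 × √(32/2) = 3.1782
One-sided α = 0.005 → critical value z_{0.005} = 2.576.
Power = Φ(δ − 2.576) = Φ(0.602) = 0.7265.

Power ≈ 0.727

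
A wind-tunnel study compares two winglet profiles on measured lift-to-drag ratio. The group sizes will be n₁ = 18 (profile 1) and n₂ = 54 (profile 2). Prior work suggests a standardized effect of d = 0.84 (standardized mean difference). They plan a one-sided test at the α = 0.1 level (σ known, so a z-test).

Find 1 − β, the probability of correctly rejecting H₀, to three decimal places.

Noncentrality parameter: δ = d / √(1/n₁ + 1/n₂) = 0.84 / √(1/18 + 1/54) = 3.0864
Critical value for a one-sided test at α = 0.1: z_α = 1.282.
Power = Φ(δ − 1.282) = Φ(1.805) = 0.9644.

Power ≈ 0.964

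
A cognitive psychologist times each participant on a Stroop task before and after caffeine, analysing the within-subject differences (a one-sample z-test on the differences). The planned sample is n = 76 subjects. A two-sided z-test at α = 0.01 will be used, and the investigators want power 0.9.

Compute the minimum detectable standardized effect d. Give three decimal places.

Need Φ(δ − 2.576) = 0.9, so δ = 2.576 + 1.282 = 3.857.
(Lower-tail contribution to power is negligible for δ > 0.)
δ = d·√n ⇒ d = δ/√n = 3.857/√76 = 0.4425.

d ≈ 0.442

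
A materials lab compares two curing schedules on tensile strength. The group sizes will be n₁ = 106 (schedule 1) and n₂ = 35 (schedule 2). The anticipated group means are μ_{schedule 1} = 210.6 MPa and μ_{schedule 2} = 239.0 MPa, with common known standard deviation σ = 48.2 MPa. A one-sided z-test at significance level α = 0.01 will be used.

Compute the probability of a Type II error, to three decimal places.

Standardized effect: d = |μ_{schedule 1} − μ_{schedule 2}| / σ = |210.6 − 239.0| / 48.2 = 0.5892
Noncentrality parameter: λ = d / √(1/n₁ + 1/n₂) = 0.5892 / √(1/106 + 1/35) = 3.0224
Critical value for a one-sided test at α = 0.01: z_α = 2.326.
Power = Φ(λ − 2.326) = Φ(0.696) = 0.7568.
Type II error: β = 1 − power = 1 − 0.7568 = 0.2432.

β ≈ 0.243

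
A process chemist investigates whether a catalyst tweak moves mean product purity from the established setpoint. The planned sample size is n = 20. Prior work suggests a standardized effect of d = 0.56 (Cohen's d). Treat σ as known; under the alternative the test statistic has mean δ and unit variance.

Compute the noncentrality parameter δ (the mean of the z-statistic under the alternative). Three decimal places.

δ = d·√n = 0.56 × √20 = 2.5044

δ ≈ 2.504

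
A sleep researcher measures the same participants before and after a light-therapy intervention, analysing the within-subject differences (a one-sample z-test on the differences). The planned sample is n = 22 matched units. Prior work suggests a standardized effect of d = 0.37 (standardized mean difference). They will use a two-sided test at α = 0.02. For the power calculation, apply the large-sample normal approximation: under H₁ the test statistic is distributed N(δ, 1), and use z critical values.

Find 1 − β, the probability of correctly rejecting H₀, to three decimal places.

Power ≈ 0.277

Noncentrality parameter: δ = d·√n = 0.37 × √22 = 1.7355
Two-sided α = 0.02 → critical value z_{0.01} = 2.326.
Power = Φ(δ − 2.326) + Φ(−δ − 2.326) = Φ(-0.591) + Φ(-4.062) = 0.2773 + 0.0000 = 0.2773.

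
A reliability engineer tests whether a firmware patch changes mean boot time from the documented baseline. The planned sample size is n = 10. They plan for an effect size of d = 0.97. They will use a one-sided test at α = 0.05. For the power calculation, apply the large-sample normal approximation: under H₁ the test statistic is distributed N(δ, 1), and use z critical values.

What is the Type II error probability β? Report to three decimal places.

β ≈ 0.077

Noncentrality parameter: δ = d·√n = 0.97 × √10 = 3.0674
Critical value for a one-sided test at α = 0.05: z_α = 1.645.
Power = P(Z > 1.645 − δ) = Φ(1.423) = 0.9226.
Type II error: β = 1 − power = 1 − 0.9226 = 0.0774.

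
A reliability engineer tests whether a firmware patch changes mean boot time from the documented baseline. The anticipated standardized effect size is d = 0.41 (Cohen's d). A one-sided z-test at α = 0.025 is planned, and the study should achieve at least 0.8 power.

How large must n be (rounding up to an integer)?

n = 47

For power 0.8 need Φ(δ − z_{0.025}) = 0.8, so δ = z_{0.025} + z_{0.20} = 1.960 + 0.842 = 2.802.
δ = d·√n ⇒ n = (δ/d)² = (2.802 / 0.41)² = 46.69.
Rounding up, n = 47.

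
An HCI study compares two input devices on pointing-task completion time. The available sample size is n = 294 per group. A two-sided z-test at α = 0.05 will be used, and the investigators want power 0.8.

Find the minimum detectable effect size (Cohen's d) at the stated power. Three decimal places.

Need Φ(δ − 1.960) = 0.8, so δ = 1.960 + 0.842 = 2.802.
(The second rejection-region term Φ(−δ − z_{α/2}) is negligible and dropped.)
δ = d·√(n/2) ⇒ d = δ/√(n/2) = 2.802/√(294/2) = 0.2311.

d ≈ 0.231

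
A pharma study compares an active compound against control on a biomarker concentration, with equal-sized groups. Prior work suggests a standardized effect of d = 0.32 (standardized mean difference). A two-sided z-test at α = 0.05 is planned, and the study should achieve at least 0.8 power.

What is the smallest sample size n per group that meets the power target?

For power 0.8 need Φ(δ − z_{0.025}) = 0.8, so δ = z_{0.025} + z_{0.20} = 1.960 + 0.842 = 2.802.
(The Φ(−δ − z_{α/2}) term is vanishingly small for δ > 0 and is dropped in the standard sample-size formula.)
δ = d·√(n/2) ⇒ n = 2(δ/d)² = 2 × (2.802 / 0.32)² = 153.30.
Round up to the next whole unit.

n = 154 per group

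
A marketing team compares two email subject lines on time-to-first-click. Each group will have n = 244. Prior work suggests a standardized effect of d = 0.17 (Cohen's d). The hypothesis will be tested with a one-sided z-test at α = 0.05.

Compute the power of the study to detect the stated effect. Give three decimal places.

Noncentrality parameter: λ = d·√(n/2) = 0.17 × √(244/2) = 1.8777
Critical value for a one-sided test at α = 0.05: z_α = 1.645.
Power = P(Z > 1.645 − λ) = Φ(0.233) = 0.5921.

Power ≈ 0.592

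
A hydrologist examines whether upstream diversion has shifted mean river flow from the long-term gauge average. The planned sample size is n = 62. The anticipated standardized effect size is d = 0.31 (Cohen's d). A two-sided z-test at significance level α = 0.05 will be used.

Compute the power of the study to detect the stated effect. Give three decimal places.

Noncentrality parameter: δ = d·√n = 0.31 × √62 = 2.4409
Two-sided α = 0.05 → critical value z_{0.025} = 1.960.
Power = Φ(δ − 1.960) + Φ(−δ − 1.960) = Φ(0.481) + Φ(-4.401) = 0.6847 + 0.0000 = 0.6847.

Power ≈ 0.685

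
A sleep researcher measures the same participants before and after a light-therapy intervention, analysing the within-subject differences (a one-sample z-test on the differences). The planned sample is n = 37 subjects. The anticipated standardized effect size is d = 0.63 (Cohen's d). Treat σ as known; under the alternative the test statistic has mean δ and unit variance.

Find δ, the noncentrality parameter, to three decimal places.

δ ≈ 3.832

The noncentrality parameter scales effect size by the design's sample-size factor: δ = d·√n = 0.63 × √37 = 3.8321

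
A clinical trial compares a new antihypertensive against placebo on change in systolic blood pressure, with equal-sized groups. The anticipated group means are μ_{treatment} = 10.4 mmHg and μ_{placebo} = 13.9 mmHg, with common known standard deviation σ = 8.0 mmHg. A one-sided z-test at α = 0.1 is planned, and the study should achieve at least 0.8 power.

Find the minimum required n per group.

Standardized effect: d = |μ_{treatment} − μ_{placebo}| / σ = |10.4 − 13.9| / 8.0 = 0.4375
Set Φ(δ − 1.282) = 0.8; then δ − 1.282 = Φ⁻¹(0.8) = 0.842, giving δ = 2.123.
δ = d·√(n/2) ⇒ n = 2(δ/d)² = 2 × (2.123 / 0.4375)² = 47.10.
Rounding up, n = 48 per group.

n = 48 per group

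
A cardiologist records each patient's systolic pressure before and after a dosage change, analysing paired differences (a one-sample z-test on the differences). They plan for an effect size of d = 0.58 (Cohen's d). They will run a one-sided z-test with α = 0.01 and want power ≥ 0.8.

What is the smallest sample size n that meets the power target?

n = 30

Set Φ(δ − 2.326) = 0.8; then δ − 2.326 = Φ⁻¹(0.8) = 0.842, giving δ = 3.168.
δ = d·√n ⇒ n = (δ/d)² = (3.168 / 0.58)² = 29.83.
Round up to the next whole unit.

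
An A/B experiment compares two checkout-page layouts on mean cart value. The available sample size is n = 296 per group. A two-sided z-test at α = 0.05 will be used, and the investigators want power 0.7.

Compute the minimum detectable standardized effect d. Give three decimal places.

d ≈ 0.204

Need Φ(δ − 1.960) = 0.7, so δ = 1.960 + 0.524 = 2.484.
(The second rejection-region term Φ(−δ − z_{α/2}) is negligible and dropped.)
δ = d·√(n/2) ⇒ d = δ/√(n/2) = 2.484/√(296/2) = 0.2042.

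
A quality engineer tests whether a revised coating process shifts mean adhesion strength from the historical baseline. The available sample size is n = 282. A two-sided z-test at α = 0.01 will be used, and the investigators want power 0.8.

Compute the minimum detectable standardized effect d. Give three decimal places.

d ≈ 0.204

Required noncentrality: δ = z_{0.005} + z_{0.20} = 2.576 + 0.842 = 3.417.
(The second rejection-region term Φ(−δ − z_{α/2}) is negligible and dropped.)
δ = d·√n ⇒ d = δ/√n = 3.417/√282 = 0.2035.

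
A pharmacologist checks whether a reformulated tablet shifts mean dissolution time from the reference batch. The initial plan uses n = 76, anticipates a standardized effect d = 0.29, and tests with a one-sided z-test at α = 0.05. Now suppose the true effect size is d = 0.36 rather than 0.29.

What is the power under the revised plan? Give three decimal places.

Power ≈ 0.932

With d = 0.36: δ = d·√n = 0.36 × √76 = 3.1384. Critical value z_{0.05} = 1.645.
Revised power = Φ(δ − 1.645) = Φ(1.494) = 0.9324.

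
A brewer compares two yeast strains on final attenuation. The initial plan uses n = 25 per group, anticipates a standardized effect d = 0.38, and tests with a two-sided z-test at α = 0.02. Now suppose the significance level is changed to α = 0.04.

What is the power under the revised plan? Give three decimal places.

Power ≈ 0.239

δ = d·√(n/2) = 0.38 × √(25/2) = 1.3435 (unchanged). New critical value: z_{0.02} = 2.054.
Revised power = Φ(δ − 2.054) + Φ(−δ − 2.054) = Φ(-0.710) + Φ(-3.397) = 0.2388 + 0.0003 = 0.2391.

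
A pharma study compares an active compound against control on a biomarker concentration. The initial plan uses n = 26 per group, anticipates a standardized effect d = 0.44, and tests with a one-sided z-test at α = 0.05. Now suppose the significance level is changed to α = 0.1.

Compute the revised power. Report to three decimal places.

Power ≈ 0.620

δ = d·√(n/2) = 0.44 × √(26/2) = 1.5864 (unchanged). New critical value: z_{0.1} = 1.282.
Revised power = P(Z > 1.282 − δ) = Φ(0.305) = 0.6198.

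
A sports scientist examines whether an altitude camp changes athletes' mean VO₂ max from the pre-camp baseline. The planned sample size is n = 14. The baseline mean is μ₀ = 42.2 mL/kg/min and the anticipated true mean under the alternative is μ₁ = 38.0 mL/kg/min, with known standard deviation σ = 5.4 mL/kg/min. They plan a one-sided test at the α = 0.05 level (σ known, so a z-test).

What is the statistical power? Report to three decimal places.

Standardized effect: d = |μ₁ − μ₀| / σ = |38.0 − 42.2| / 5.4 = 0.7778
Noncentrality parameter: δ = d·√n = 0.7778 × √14 = 2.9102
One-sided α = 0.05 → critical value z_{0.05} = 1.645.
Power = Φ(δ − 1.645) = Φ(1.265) = 0.8971.

Power ≈ 0.897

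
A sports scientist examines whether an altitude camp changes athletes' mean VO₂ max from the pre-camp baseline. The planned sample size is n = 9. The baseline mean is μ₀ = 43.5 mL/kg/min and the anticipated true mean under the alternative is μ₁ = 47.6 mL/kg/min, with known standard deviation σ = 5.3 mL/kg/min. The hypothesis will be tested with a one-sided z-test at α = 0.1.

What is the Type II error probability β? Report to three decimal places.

Standardized effect: d = |μ₁ − μ₀| / σ = |47.6 − 43.5| / 5.3 = 0.7736
Noncentrality parameter: δ = d·√n = 0.7736 × √9 = 2.3208
Critical value for a one-sided test at α = 0.1: z_α = 1.282.
Power = Φ(δ − 1.282) = Φ(1.039) = 0.8506.
Type II error: β = 1 − power = 1 − 0.8506 = 0.1494.

β ≈ 0.149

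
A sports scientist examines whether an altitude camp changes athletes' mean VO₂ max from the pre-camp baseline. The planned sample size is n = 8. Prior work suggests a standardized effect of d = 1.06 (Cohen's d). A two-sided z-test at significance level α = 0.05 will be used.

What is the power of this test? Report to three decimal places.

Power ≈ 0.850

Noncentrality parameter: δ = d·√n = 1.06 × √8 = 2.9981
Two-sided α = 0.05 → critical value z_{0.025} = 1.960.
Power = Φ(δ − 1.960) + Φ(−δ − 1.960) = Φ(1.038) + Φ(-4.958) = 0.8504 + 0.0000 = 0.8504.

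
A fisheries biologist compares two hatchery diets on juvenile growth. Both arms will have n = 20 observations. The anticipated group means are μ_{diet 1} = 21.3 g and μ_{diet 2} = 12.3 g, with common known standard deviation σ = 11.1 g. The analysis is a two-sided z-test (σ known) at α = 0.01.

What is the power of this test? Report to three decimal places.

Standardized effect: d = |μ_{diet 1} − μ_{diet 2}| / σ = |21.3 − 12.3| / 11.1 = 0.8108
Noncentrality parameter: δ = d·√(n/2) = 0.8108 × √(20/2) = 2.5640
Two-sided α = 0.01 → critical value z_{0.005} = 2.576.
Power = Φ(δ − 2.576) + Φ(−δ − 2.576) = Φ(-0.012) + Φ(-5.140) = 0.4953 + 0.0000 = 0.4953.

Power ≈ 0.495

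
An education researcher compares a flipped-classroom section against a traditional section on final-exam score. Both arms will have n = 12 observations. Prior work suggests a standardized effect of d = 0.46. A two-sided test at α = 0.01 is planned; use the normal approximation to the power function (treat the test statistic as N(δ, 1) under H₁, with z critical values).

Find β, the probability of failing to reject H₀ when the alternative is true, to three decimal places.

Noncentrality parameter: δ = d·√(n/2) = 0.46 × √(12/2) = 1.1268
Critical value for a two-sided test at α = 0.01: z_{α/2} = 2.576.
Power = Φ(δ − 2.576) + Φ(−δ − 2.576) = Φ(-1.449) + Φ(-3.703) = 0.0737 + 0.0001 = 0.0738.
Type II error: β = 1 − power = 1 − 0.0738 = 0.9262.

β ≈ 0.926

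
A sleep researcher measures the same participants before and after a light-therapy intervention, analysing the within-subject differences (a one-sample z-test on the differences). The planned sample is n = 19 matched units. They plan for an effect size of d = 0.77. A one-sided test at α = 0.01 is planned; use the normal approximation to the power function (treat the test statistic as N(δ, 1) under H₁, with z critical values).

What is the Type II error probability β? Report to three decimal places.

β ≈ 0.152

Noncentrality parameter: δ = d·√n = 0.77 × √19 = 3.3564
One-sided α = 0.01 → critical value z_{0.01} = 2.326.
Power = P(Z > 2.326 − δ) = Φ(1.030) = 0.8485.
Type II error: β = 1 − power = 1 − 0.8485 = 0.1515.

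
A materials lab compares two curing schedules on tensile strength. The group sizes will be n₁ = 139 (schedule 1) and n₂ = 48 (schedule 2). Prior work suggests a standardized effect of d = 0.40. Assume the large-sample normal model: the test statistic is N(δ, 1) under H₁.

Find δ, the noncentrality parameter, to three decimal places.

δ ≈ 2.389

δ = d / √(1/n₁ + 1/n₂) = 0.40 / √(1/139 + 1/48) = 2.3893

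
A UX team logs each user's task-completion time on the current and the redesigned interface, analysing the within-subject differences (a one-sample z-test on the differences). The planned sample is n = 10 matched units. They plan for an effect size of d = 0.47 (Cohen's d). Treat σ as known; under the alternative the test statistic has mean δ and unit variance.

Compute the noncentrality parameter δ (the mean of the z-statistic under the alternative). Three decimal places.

The noncentrality parameter scales effect size by the design's sample-size factor: δ = d·√n = 0.47 × √10 = 1.4863

δ ≈ 1.486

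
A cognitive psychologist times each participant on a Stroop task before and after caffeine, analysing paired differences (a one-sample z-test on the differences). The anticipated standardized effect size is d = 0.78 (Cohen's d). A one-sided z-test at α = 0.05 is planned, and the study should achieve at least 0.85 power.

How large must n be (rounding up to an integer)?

Set Φ(δ − 1.645) = 0.85; then δ − 1.645 = Φ⁻¹(0.85) = 1.036, giving δ = 2.681.
δ = d·√n ⇒ n = (δ/d)² = (2.681 / 0.78)² = 11.82.
Rounding up, n = 12.

n = 12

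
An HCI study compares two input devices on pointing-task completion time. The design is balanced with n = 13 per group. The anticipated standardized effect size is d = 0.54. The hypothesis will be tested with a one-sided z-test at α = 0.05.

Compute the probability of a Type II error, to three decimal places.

Noncentrality parameter: δ = d·√(n/2) = 0.54 × √(13/2) = 1.3767
One-sided α = 0.05 → critical value z_{0.05} = 1.645.
Power = P(Z > 1.645 − δ) = Φ(-0.268) = 0.3943.
Type II error: β = 1 − power = 1 − 0.3943 = 0.6057.

β ≈ 0.606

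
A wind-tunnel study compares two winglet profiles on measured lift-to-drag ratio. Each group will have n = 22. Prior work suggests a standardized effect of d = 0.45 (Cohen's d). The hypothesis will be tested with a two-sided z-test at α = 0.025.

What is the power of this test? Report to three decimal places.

Noncentrality parameter: λ = d·√(n/2) = 0.45 × √(22/2) = 1.4925
Two-sided α = 0.025 → critical value z_{0.0125} = 2.241.
Power = Φ(λ − 2.241) + Φ(−λ − 2.241) = Φ(-0.749) + Φ(-3.734) = 0.2270 + 0.0001 = 0.2270.

Power ≈ 0.227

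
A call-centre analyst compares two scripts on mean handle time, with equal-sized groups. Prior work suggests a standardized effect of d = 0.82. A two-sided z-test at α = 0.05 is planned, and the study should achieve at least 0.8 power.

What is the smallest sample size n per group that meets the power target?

Set Φ(δ − 1.960) = 0.8; then δ − 1.960 = Φ⁻¹(0.8) = 0.842, giving δ = 2.802.
(For δ > 0 the lower-tail rejection region contributes negligibly to power, so the one-term inversion is standard.)
δ = d·√(n/2) ⇒ n = 2(δ/d)² = 2 × (2.802 / 0.82)² = 23.35.
Round up to the next whole unit.

n = 24 per group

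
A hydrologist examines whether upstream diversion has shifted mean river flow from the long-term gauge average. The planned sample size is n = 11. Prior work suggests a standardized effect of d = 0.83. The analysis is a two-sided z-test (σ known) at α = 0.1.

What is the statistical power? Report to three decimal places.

Noncentrality parameter: δ = d·√n = 0.83 × √11 = 2.7528
Two-sided α = 0.1 → critical value z_{0.05} = 1.645.
Power = Φ(δ − 1.645) + Φ(−δ − 1.645) = Φ(1.108) + Φ(-4.398) = 0.8661 + 0.0000 = 0.8661.

Power ≈ 0.866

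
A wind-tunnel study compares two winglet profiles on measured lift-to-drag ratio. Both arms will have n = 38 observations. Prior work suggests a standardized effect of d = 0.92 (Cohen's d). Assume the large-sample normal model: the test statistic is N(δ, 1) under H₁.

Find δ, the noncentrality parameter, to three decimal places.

δ ≈ 4.010

The noncentrality parameter scales effect size by the design's sample-size factor: δ = d·√(n/2) = 0.92 × √(38/2) = 4.0102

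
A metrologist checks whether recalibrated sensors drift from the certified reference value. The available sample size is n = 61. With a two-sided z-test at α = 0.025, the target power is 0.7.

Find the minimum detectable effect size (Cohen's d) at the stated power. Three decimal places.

d ≈ 0.354

Required noncentrality: δ = z_{0.0125} + z_{0.30} = 2.241 + 0.524 = 2.766.
(Lower-tail contribution to power is negligible for δ > 0.)
δ = d·√n ⇒ d = δ/√n = 2.766/√61 = 0.3541.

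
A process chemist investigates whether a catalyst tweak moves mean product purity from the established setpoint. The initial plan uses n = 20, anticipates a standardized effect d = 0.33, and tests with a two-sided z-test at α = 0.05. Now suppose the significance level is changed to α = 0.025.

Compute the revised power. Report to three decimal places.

δ = d·√n = 0.33 × √20 = 1.4758 (unchanged). New critical value: z_{0.0125} = 2.241.
Revised power = Φ(δ − 2.241) + Φ(−δ − 2.241) = Φ(-0.766) + Φ(-3.717) = 0.2220 + 0.0001 = 0.2221.

Power ≈ 0.222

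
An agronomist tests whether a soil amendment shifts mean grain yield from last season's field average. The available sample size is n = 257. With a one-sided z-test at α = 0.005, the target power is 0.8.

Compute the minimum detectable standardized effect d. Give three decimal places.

d ≈ 0.213

Need Φ(δ − 2.576) = 0.8, so δ = 2.576 + 0.842 = 3.417.
δ = d·√n ⇒ d = δ/√n = 3.417/√257 = 0.2132.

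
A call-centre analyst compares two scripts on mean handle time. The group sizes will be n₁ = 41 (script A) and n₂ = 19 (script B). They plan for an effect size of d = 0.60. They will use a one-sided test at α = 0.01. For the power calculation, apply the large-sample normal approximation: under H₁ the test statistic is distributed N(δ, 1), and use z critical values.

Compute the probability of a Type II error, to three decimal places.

β ≈ 0.565

Noncentrality parameter: δ = d / √(1/n₁ + 1/n₂) = 0.60 / √(1/41 + 1/19) = 2.1619
Critical value for a one-sided test at α = 0.01: z_α = 2.326.
Power = Φ(δ − 2.326) = Φ(-0.164) = 0.4347.
Type II error: β = 1 − power = 1 − 0.4347 = 0.5653.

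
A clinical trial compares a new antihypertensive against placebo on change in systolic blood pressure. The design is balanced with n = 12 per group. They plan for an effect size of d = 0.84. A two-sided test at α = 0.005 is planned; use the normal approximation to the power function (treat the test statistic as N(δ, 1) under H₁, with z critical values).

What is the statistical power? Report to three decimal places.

Power ≈ 0.227

Noncentrality parameter: δ = d·√(n/2) = 0.84 × √(12/2) = 2.0576
Two-sided α = 0.005 → critical value z_{0.0025} = 2.807.
Power = Φ(δ − 2.807) + Φ(−δ − 2.807) = Φ(-0.749) + Φ(-4.865) = 0.2268 + 0.0000 = 0.2268.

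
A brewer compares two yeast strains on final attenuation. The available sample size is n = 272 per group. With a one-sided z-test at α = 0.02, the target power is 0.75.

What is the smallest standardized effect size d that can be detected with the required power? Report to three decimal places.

d ≈ 0.234

Need Φ(δ − 2.054) = 0.75, so δ = 2.054 + 0.674 = 2.728.
δ = d·√(n/2) ⇒ d = δ/√(n/2) = 2.728/√(272/2) = 0.2339.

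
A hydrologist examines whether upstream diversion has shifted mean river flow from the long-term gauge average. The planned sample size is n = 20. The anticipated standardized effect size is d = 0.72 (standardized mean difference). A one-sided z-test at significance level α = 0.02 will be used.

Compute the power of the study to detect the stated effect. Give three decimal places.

Noncentrality parameter: δ = d·√n = 0.72 × √20 = 3.2199
Critical value for a one-sided test at α = 0.02: z_α = 2.054.
Power = P(Z > 2.054 − δ) = Φ(1.166) = 0.8782.

Power ≈ 0.878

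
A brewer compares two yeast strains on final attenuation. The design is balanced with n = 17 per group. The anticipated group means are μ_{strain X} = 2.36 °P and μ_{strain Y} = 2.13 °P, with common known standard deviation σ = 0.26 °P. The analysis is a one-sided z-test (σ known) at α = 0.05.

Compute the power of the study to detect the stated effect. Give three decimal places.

Power ≈ 0.825

Standardized effect: d = |μ_{strain X} − μ_{strain Y}| / σ = |2.36 − 2.13| / 0.26 = 0.8846
Noncentrality parameter: δ = d·√(n/2) = 0.8846 × √(17/2) = 2.5791
One-sided α = 0.05 → critical value z_{0.05} = 1.645.
Power = P(Z > 1.645 − δ) = Φ(0.934) = 0.8249.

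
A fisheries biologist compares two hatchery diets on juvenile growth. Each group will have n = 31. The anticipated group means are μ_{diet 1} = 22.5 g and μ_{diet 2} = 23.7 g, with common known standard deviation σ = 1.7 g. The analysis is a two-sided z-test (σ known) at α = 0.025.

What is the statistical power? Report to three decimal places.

Standardized effect: d = |μ_{diet 1} − μ_{diet 2}| / σ = |22.5 − 23.7| / 1.7 = 0.7059
Noncentrality parameter: δ = d·√(n/2) = 0.7059 × √(31/2) = 2.7791
Critical value for a two-sided test at α = 0.025: z_{α/2} = 2.241.
Power = Φ(δ − 2.241) + Φ(−δ − 2.241) = Φ(0.538) + Φ(-5.020) = 0.7046 + 0.0000 = 0.7046.

Power ≈ 0.705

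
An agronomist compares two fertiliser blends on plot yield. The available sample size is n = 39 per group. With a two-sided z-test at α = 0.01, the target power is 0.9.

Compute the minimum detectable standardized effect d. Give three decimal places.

d ≈ 0.874

Required noncentrality: δ = z_{0.005} + z_{0.10} = 2.576 + 1.282 = 3.857.
(Lower-tail contribution to power is negligible for δ > 0.)
δ = d·√(n/2) ⇒ d = δ/√(n/2) = 3.857/√(39/2) = 0.8735.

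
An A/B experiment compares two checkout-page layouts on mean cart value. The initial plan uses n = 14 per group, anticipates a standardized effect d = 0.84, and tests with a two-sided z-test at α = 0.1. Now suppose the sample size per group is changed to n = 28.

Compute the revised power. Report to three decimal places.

Power ≈ 0.933

With n = 28 per group: δ = d·√(n/2) = 0.84 × √(28/2) = 3.1430. Critical value z_{0.05} = 1.645.
Revised power = Φ(δ − 1.645) + Φ(−δ − 1.645) = Φ(1.498) + Φ(-4.788) = 0.9330 + 0.0000 = 0.9330.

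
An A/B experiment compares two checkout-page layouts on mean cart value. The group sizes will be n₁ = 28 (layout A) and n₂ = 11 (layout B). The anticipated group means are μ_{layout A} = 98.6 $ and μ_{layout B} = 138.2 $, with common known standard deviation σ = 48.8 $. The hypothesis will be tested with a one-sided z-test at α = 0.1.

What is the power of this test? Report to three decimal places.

Standardized effect: d = |μ_{layout A} − μ_{layout B}| / σ = |98.6 − 138.2| / 48.8 = 0.8115
Noncentrality parameter: δ = d / √(1/n₁ + 1/n₂) = 0.8115 / √(1/28 + 1/11) = 2.2804
Critical value for a one-sided test at α = 0.1: z_α = 1.282.
Power = P(Z > 1.282 − δ) = Φ(0.999) = 0.8411.

Power ≈ 0.841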